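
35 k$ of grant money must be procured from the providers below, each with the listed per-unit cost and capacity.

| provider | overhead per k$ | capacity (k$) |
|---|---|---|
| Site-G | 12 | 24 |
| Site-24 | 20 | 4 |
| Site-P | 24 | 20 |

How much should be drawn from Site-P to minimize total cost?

7

Fill from the cheapest provider first.
Take 24 from Site-G at 12 — need 11 more.
Take 4 from Site-24 at 20 — need 7 more.
Site-P (24): take the remaining 7 — done.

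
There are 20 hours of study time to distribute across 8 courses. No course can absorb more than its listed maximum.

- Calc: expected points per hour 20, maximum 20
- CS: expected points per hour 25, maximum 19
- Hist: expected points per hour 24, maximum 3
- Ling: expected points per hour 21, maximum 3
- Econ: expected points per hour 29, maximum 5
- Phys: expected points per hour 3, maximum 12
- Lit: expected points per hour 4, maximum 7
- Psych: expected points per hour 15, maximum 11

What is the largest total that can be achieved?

520

Rank by expected points per hour: Econ 29 > CS 25 > Hist 24 > Ling 21 > Calc 20 > Psych 15 > Lit 4 > Phys 3.
Econ takes 5 to reach its cap of 5 ; 15 left.
CS: +15 (room for 19) → 15. Pool exhausted.
Total = 25×15 + 29×5 = 520.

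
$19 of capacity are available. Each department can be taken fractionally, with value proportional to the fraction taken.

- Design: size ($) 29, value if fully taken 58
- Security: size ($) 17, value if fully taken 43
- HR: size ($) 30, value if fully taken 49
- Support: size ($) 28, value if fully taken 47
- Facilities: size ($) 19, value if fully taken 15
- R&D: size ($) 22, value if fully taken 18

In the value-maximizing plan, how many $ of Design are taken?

Best value per unit of size first: Security 43/17≈2.53, Design 58/29≈2, Support 47/28≈1.68, HR 49/30≈1.63, R&D 18/22≈0.818, Facilities 15/19≈0.789.
Security: take in full, 17 $ for value 43 → 2 left.
Only 2 $ remain; take 2/29 of Design for value 58×2/29 = 4.

2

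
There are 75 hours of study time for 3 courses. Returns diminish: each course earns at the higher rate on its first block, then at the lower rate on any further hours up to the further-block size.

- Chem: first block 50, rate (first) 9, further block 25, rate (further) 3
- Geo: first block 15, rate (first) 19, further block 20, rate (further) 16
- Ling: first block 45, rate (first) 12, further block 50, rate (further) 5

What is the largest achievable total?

1085

Order all 6 blocks by rate: Geo/tier1 19 > Geo/tier2 16 > Ling/tier1 12 > Chem/tier1 9 > Ling/tier2 5 > Chem/tier2 3.
Geo/tier1 (19): +15 ; 60 left.
Geo/tier2 (16): +20 ; 40 left.
Ling tier1 at 12: only 40 left, fill 40.
Total = 19×15 + 16×20 + 12×40 = 1085.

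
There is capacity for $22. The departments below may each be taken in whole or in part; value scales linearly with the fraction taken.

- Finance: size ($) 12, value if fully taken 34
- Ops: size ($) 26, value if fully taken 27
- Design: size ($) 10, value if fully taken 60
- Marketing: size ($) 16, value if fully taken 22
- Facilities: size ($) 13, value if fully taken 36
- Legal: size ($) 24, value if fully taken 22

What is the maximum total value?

94

Best value per unit of size first: Design 60/10≈6, Finance 34/12≈2.83, Facilities 36/13≈2.77, Marketing 22/16≈1.38, Ops 27/26≈1.04, Legal 22/24≈0.917.
All 10 $ of Design fit (value 60) — 12 remain.
Take all of Finance (12 $, value 34) — 0 $ left.
Total value = 94.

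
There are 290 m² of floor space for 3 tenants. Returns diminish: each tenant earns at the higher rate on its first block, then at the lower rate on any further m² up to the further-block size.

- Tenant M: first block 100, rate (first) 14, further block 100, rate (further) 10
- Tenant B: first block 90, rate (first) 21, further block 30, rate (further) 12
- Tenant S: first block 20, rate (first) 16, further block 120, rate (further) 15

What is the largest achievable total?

Treat each block as its own option and order by rate: Tenant B/T1 21 > Tenant S/T1 16 > Tenant S/T2 15 > Tenant M/T1 14 > Tenant B/T2 12 > Tenant M/T2 10.
Tenant B T1 at 21: fill all 90 → 200 left.
Tenant S/T1 (16): +20 → 180 left.
Fill Tenant S T2 block (120 at 15) → 60 left.
Tenant M/T1: +60 of 100 at 14; pool empty.
Total = 21×90 + 16×20 + 15×120 + 14×60 = 4850.

4850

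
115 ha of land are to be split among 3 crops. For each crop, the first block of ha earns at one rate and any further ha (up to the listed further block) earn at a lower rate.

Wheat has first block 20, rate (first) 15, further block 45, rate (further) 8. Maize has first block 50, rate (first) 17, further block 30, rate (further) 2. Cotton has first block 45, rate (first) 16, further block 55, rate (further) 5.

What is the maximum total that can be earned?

Order all 6 blocks by rate: Maize/first 17 > Cotton/first 16 > Wheat/first 15 > Wheat/second 8 > Cotton/second 5 > Maize/second 2.
Maize/first (17): +50 → 65 left.
Cotton/first (16): +45 → 20 left.
Wheat/first (15): +20 → 0 left.
Total = 17×50 + 16×45 + 15×20 = 1870.

1870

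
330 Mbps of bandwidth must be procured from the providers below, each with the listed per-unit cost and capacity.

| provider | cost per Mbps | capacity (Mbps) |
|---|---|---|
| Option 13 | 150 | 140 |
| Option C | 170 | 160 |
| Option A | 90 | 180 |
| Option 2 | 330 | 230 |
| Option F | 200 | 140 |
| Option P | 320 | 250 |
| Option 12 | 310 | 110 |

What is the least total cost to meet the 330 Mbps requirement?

38900

Fill from the cheapest provider first.
Take 180 from Option A at 90 → need 150 more.
Take 140 from Option 13 at 150 → need 10 more.
Option C (170): take the remaining 10 → done.
Option F, Option 12, Option P, Option 2: unused.
Cost = 180×90 + 140×150 + 10×170 = 38900.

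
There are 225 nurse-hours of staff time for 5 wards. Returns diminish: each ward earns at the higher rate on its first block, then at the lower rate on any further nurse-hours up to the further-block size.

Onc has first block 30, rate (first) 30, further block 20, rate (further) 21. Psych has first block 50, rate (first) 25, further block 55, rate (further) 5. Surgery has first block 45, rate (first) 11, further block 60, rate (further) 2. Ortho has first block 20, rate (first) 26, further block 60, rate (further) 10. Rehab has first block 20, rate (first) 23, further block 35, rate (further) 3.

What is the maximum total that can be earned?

Treat each block as its own option and order by rate: Onc/first 30 > Ortho/first 26 > Psych/first 25 > Rehab/first 23 > Onc/second 21 > Surgery/first 11 > Ortho/second 10 > Psych/second 5 > Rehab/second 3 > Surgery/second 2.
Onc first at 30: fill all 30 → 195 left.
Ortho/first (26): +20 → 175 left.
Psych/first (25): +50 → 125 left.
Rehab/first (23): +20 → 105 left.
Onc/second (21): +20 → 85 left.
Fill Surgery first block (45 at 11) → 40 left.
Ortho second at 10: only 40 left, fill 40.
Total = 30×30 + 26×20 + 25×50 + 23×20 + 21×20 + 11×45 + 10×40 = 4445.

4445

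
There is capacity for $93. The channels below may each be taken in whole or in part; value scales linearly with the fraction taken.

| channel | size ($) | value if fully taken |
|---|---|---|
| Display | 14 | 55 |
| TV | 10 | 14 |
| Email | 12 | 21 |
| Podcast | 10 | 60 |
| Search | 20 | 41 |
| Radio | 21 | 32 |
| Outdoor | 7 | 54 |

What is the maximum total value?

275.6

Sort by value density: Outdoor 54/7≈7.71, Podcast 60/10≈6, Display 55/14≈3.93, Search 41/20≈2.05, Email 21/12≈1.75, Radio 32/21≈1.52, TV 14/10≈1.4.
All 7 $ of Outdoor fit (value 54) → 86 remain.
Take all of Podcast (10 $, value 60) → 76 $ left.
Display: take in full, 14 $ for value 55 → 62 left.
All 20 $ of Search fit (value 41) → 42 remain.
Email: take in full, 12 $ for value 21 → 30 left.
All 21 $ of Radio fit (value 32) → 9 remain.
Only 9 $ remain; take 9/10 of TV for value 14×9/10 = 12.6.
Total value = 275.6.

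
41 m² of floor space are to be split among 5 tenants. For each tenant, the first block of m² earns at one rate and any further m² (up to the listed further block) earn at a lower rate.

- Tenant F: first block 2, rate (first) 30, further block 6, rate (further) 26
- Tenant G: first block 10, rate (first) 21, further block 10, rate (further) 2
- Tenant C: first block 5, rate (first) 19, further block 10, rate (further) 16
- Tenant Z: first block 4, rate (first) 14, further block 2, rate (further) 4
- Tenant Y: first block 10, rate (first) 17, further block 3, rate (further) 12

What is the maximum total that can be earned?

Treat each block as its own option and order by rate: Tenant F/first 30 > Tenant F/second 26 > Tenant G/first 21 > Tenant C/first 19 > Tenant Y/first 17 > Tenant C/second 16 > Tenant Z/first 14 > Tenant Y/second 12 > Tenant Z/second 4 > Tenant G/second 2.
Fill Tenant F first block (2 at 30) → 39 left.
Tenant F/second (26): +6 → 33 left.
Tenant G/first (21): +10 → 23 left.
Tenant C first at 19: fill all 5 → 18 left.
Tenant Y/first (17): +10 → 8 left.
Tenant C/second: +8 of 10 at 16; pool empty.
Total = 30×2 + 26×6 + 21×10 + 19×5 + 17×10 + 16×8 = 819.

819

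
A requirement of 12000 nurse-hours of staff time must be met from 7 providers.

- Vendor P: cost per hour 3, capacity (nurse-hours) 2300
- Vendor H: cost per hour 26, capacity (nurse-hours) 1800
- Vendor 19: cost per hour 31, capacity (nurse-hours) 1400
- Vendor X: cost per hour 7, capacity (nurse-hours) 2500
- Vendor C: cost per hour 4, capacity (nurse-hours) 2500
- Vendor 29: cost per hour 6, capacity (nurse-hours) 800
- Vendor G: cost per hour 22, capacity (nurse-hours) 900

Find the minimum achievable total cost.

143000

Use providers in increasing cost order.
Vendor P (3): use full 2300 → 9700 nurse-hours to go.
Vendor C (4): use full 2500 → 7200 nurse-hours to go.
Take 800 from Vendor 29 at 6 → need 6400 more.
Take 2500 from Vendor X at 7 → need 3900 more.
Take 900 from Vendor G at 22 → need 3000 more.
Take 1800 from Vendor H at 26 → need 1200 more.
Take 1200 from Vendor 19 at 31 to finish.
Cost = 2300×3 + 2500×4 + 800×6 + 2500×7 + 900×22 + 1800×26 + 1200×31 = 143000.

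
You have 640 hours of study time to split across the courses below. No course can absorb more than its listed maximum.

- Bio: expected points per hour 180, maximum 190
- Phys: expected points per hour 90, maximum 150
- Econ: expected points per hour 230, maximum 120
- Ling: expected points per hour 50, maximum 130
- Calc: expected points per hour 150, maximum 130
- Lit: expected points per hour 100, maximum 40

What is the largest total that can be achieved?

99300

Order the courses by expected points per hour: Econ 230 > Bio 180 > Calc 150 > Lit 100 > Phys 90 > Ling 50.
Econ takes 120 to reach its cap of 120 → 520 left.
Give Bio 190 to hit its cap of 190 → 330 left.
Calc takes 130 to reach its cap of 130 → 200 left.
Lit takes 40 to reach its cap of 40 → 160 left.
Give Phys 150 to hit its cap of 150 → 10 left.
Ling: +10 (room for 130) → 10. Pool exhausted.
Total = 180×190 + 90×150 + 230×120 + 50×10 + 150×130 + 100×40 = 99300.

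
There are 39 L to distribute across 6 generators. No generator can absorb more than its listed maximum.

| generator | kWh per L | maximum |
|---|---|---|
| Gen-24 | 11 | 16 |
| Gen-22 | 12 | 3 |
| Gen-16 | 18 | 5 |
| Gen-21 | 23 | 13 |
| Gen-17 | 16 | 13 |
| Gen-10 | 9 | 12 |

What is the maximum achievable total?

688

Rank by kWh per L: Gen-21 23 > Gen-16 18 > Gen-17 16 > Gen-22 12 > Gen-24 11 > Gen-10 9.
Gen-21: +13 to 13 (cap) ; 26 left.
Gen-16: +5 to 5 (cap) ; 21 left.
Gen-17: +13 to 13 (cap) ; 8 left.
Gen-22 takes 3 to reach its cap of 3 ; 5 left.
Gen-24 has room for 16 but only 5 remain, so it gets 5.
Total = 11×5 + 12×3 + 18×5 + 23×13 + 16×13 = 688.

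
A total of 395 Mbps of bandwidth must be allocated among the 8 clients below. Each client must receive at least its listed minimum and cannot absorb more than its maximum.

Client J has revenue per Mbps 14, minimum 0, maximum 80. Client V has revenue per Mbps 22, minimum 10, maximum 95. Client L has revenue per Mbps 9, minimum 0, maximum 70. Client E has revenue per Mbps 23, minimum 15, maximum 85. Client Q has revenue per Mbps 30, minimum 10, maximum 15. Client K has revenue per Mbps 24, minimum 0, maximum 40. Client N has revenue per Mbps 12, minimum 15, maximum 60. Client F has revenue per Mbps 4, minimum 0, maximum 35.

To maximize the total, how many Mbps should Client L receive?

Meeting every minimum uses 0+10+0+15+10+0+15+0 = 50 Mbps, leaving 345.
Highest revenue per Mbps first: Client Q 30 > Client K 24 > Client E 23 > Client V 22 > Client J 14 > Client N 12 > Client L 9 > Client F 4.
Client Q takes 5 more to reach its cap of 15 ; 340 left.
Client K takes 40 more to reach its cap of 40 ; 300 left.
Give Client E 70 more to hit its cap of 85 ; 230 left.
Client V: +85 to 95 (cap) ; 145 left.
Client J: +80 to 80 (cap) ; 65 left.
Client N takes 45 more to reach its cap of 60 ; 20 left.
Client L has room for 70 more but only 20 remain, so it gets 20.

20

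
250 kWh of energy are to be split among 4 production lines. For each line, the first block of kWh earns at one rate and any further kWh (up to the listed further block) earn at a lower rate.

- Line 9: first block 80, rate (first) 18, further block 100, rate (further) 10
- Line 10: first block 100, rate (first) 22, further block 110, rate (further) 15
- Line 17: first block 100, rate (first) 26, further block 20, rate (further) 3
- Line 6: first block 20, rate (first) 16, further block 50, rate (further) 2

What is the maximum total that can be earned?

Treat each block as its own option and order by rate: Line 17/first 26 > Line 10/first 22 > Line 9/first 18 > Line 6/first 16 > Line 10/second 15 > Line 9/second 10 > Line 17/second 3 > Line 6/second 2.
Line 17/first (26): +100 ; 150 left.
Line 10 first at 22: fill all 100 ; 50 left.
Line 9 first at 18: only 50 left, fill 50.
Total = 26×100 + 22×100 + 18×50 = 5700.

5700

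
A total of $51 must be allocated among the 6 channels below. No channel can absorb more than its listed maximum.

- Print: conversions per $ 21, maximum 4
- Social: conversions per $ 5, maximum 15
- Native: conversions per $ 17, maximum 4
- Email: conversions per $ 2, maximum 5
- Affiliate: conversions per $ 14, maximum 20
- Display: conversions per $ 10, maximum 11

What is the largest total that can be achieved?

602

Rank by conversions per $: Print 21 > Native 17 > Affiliate 14 > Display 10 > Social 5 > Email 2.
Print takes 4 to reach its cap of 4 → 47 left.
Native takes 4 to reach its cap of 4 → 43 left.
Give Affiliate 20 to hit its cap of 20 → 23 left.
Display takes 11 to reach its cap of 11 → 12 left.
Only 12 left; Social takes them to reach 12.
Total = 21×4 + 5×12 + 17×4 + 14×20 + 10×11 = 602.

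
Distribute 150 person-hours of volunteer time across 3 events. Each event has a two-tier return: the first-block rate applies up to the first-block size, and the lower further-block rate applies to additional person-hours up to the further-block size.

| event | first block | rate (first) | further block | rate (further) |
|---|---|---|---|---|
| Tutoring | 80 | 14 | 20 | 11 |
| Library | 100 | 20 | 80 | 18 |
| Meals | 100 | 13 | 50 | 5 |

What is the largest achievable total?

Order all 6 blocks by rate: Library/tier1 20 > Library/tier2 18 > Tutoring/tier1 14 > Meals/tier1 13 > Tutoring/tier2 11 > Meals/tier2 5.
Library/tier1 (20): +100 → 50 left.
Library tier2 at 18: only 50 left, fill 50.
Total = 20×100 + 18×50 = 2900.

2900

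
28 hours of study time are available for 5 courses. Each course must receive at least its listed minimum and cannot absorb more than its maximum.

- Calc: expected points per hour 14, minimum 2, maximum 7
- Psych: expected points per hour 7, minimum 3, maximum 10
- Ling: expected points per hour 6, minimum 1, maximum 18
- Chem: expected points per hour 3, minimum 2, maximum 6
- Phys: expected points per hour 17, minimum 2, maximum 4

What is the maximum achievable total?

Meeting every minimum uses 2+3+1+2+2 = 10 hours, leaving 18.
Rank by expected points per hour: Phys 17 > Calc 14 > Psych 7 > Ling 6 > Chem 3.
Give Phys 2 more to hit its cap of 4 → 16 left.
Calc: +5 to 7 (cap) → 11 left.
Psych: +7 to 10 (cap) → 4 left.
Ling: +4 (room for 17) → 5. Pool exhausted.
Total = 14×7 + 7×10 + 6×5 + 3×2 + 17×4 = 272.

272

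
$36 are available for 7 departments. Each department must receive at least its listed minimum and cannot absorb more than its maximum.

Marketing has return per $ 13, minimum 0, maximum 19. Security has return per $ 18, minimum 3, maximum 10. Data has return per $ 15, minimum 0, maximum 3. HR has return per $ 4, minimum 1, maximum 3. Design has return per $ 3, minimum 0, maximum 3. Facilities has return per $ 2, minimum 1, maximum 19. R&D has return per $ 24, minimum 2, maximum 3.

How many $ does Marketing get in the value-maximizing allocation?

Meeting every minimum uses 0+3+0+1+0+1+2 = 7 $, leaving 29.
Order the departments by return per $: R&D 24 > Security 18 > Data 15 > Marketing 13 > HR 4 > Design 3 > Facilities 2.
Give R&D 1 more to hit its cap of 3 → 28 left.
Security takes 7 more to reach its cap of 10 → 21 left.
Data: +3 to 3 (cap) → 18 left.
Marketing: +18 (room for 19) → 18. Pool exhausted.

18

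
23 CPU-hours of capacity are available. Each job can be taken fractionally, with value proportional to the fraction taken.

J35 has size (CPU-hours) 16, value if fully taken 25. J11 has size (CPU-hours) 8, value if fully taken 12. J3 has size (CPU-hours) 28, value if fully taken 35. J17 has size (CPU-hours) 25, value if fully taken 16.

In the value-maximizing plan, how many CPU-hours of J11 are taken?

7

Sort by value density: J35 25/16≈1.56, J11 12/8≈1.5, J3 35/28≈1.25, J17 16/25≈0.64.
All 16 CPU-hours of J35 fit (value 25) ; 7 remain.
Fill the last 7 CPU-hours with part of J11: 7/8 of it earns 10.5.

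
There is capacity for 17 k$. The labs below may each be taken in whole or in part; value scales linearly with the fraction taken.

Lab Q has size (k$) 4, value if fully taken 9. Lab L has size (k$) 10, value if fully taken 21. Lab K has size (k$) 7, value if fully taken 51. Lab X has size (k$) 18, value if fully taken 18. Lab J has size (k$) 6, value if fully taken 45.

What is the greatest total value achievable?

105

Rank by value-to-size ratio: Lab J 45/6≈7.5, Lab K 51/7≈7.29, Lab Q 9/4≈2.25, Lab L 21/10≈2.1, Lab X 18/18≈1.
All 6 k$ of Lab J fit (value 45) ; 11 remain.
Take all of Lab K (7 k$, value 51) ; 4 k$ left.
All 4 k$ of Lab Q fit (value 9) ; 0 remain.
Total value = 105.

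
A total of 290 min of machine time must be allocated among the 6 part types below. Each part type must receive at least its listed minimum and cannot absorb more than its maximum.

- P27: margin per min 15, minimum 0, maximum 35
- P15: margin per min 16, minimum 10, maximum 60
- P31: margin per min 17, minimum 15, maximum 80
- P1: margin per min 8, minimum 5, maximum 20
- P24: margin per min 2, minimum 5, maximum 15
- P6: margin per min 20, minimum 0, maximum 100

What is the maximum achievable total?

4935

Meeting every minimum uses 0+10+15+5+5+0 = 35 min, leaving 255.
Rank by margin per min: P6 20 > P31 17 > P15 16 > P27 15 > P1 8 > P24 2.
P6: +100 to 100 (cap) → 155 left.
P31 takes 65 more to reach its cap of 80 → 90 left.
Give P15 50 more to hit its cap of 60 → 40 left.
Give P27 35 more to hit its cap of 35 → 5 left.
Only 5 left; P1 takes them to reach 10.
Total = 15×35 + 16×60 + 17×80 + 8×10 + 2×5 + 20×100 = 4935.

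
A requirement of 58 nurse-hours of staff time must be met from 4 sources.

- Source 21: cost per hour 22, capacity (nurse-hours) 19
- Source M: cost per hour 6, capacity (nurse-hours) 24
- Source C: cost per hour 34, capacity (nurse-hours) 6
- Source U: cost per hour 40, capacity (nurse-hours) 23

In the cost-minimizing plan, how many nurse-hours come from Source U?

Use sources in increasing cost order.
Take 24 from Source M at 6 → need 34 more.
Source 21 (22): use full 19 → 15 nurse-hours to go.
Take 6 from Source C at 34 → need 9 more.
Take 9 from Source U at 40 to finish.

9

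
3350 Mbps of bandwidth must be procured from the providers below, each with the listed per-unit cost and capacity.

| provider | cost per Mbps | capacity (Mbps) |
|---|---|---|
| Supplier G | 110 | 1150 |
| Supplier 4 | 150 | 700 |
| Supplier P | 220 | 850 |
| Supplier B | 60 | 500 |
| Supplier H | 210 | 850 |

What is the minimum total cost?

Fill from the cheapest provider first.
Take 500 from Supplier B at 60 → need 2850 more.
Supplier G (110): use full 1150 → 1700 Mbps to go.
Supplier 4 (150): use full 700 → 1000 Mbps to go.
Supplier H (210): use full 850 → 150 Mbps to go.
Supplier P (220): take the remaining 150 → done.
Cost = 500×60 + 1150×110 + 700×150 + 850×210 + 150×220 = 473000.

473000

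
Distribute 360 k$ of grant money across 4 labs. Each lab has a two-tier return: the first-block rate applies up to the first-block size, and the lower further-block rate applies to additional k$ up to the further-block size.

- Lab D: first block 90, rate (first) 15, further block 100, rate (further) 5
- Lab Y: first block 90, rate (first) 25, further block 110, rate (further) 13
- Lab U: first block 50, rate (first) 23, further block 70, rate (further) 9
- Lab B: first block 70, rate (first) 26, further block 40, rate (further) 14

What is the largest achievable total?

7390

Treat each block as its own option and order by rate: Lab B/first 26 > Lab Y/first 25 > Lab U/first 23 > Lab D/first 15 > Lab B/second 14 > Lab Y/second 13 > Lab U/second 9 > Lab D/second 5.
Lab B/first (26): +70 → 290 left.
Lab Y/first (25): +90 → 200 left.
Fill Lab U first block (50 at 23) → 150 left.
Lab D first at 15: fill all 90 → 60 left.
Fill Lab B second block (40 at 14) → 20 left.
20 remain; put them into Lab Y second at 13.
Total = 26×70 + 25×90 + 23×50 + 15×90 + 14×40 + 13×20 = 7390.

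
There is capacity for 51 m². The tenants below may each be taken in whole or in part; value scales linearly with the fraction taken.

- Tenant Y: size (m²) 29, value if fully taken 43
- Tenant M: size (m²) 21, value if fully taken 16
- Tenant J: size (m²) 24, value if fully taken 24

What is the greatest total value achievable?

Rank by value-to-size ratio: Tenant Y 43/29≈1.48, Tenant J 24/24≈1, Tenant M 16/21≈0.762.
Take all of Tenant Y (29 m², value 43) ; 22 m² left.
Fill the last 22 m² with part of Tenant J: 22/24 of it earns 22.
Total value = 65.

65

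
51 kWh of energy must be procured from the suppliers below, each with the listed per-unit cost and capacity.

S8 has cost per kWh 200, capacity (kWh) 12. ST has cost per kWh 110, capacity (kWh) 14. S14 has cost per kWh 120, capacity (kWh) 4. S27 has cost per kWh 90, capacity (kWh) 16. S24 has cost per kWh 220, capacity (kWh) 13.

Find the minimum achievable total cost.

Fill from the cheapest supplier first.
S27 at 90: take all 16 kWh — 35 still needed.
Take 14 from ST at 110 — need 21 more.
S14 (120): use full 4 — 17 kWh to go.
S8 at 200: take all 12 kWh — 5 still needed.
S24 (220): take the remaining 5 — done.
Cost = 16×90 + 14×110 + 4×120 + 12×200 + 5×220 = 6960.

6960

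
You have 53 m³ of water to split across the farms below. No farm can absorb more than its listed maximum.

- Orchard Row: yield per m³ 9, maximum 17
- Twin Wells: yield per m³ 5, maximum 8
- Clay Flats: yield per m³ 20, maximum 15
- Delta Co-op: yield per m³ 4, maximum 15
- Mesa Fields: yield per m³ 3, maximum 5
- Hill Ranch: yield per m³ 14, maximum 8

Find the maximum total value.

Highest yield per m³ first: Clay Flats 20 > Hill Ranch 14 > Orchard Row 9 > Twin Wells 5 > Delta Co-op 4 > Mesa Fields 3.
Clay Flats takes 15 to reach its cap of 15 → 38 left.
Hill Ranch: +8 to 8 (cap) → 30 left.
Orchard Row: +17 to 17 (cap) → 13 left.
Twin Wells: +8 to 8 (cap) → 5 left.
Delta Co-op: +5 (room for 15) → 5. Pool exhausted.
Total = 9×17 + 5×8 + 20×15 + 4×5 + 14×8 = 625.

625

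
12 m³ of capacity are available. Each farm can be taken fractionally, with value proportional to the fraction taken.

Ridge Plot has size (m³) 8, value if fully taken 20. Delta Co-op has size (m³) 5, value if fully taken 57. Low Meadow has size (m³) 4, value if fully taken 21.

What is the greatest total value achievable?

85.5

Sort by value density: Delta Co-op 57/5≈11.4, Low Meadow 21/4≈5.25, Ridge Plot 20/8≈2.5.
Delta Co-op: take in full, 5 m³ for value 57 ; 7 left.
Take all of Low Meadow (4 m³, value 21) ; 3 m³ left.
Only 3 m³ remain; take 3/8 of Ridge Plot for value 20×3/8 = 7.5.
Total value = 85.5.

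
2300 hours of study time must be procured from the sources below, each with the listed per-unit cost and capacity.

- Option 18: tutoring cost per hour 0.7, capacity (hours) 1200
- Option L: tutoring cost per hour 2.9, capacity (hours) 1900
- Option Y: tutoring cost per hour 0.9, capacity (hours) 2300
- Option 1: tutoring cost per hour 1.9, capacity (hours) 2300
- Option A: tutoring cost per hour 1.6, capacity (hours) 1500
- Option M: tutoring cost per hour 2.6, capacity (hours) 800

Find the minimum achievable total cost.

1830

Fill from the cheapest source first.
Take 1200 from Option 18 at 0.7 — need 1100 more.
Option Y (0.9): take the remaining 1100 — done.
Option A, Option 1, Option M, Option L: unused.
Cost = 1200×0.7 + 1100×0.9 = 1830.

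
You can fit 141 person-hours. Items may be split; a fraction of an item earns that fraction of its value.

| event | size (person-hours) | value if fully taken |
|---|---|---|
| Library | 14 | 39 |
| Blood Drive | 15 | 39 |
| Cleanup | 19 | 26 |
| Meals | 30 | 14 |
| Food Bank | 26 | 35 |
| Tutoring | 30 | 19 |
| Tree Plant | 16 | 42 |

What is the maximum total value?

209.8

Rank by value-to-size ratio: Library 39/14≈2.79, Tree Plant 42/16≈2.62, Blood Drive 39/15≈2.6, Cleanup 26/19≈1.37, Food Bank 35/26≈1.35, Tutoring 19/30≈0.633, Meals 14/30≈0.467.
Library: take in full, 14 person-hours for value 39 ; 127 left.
All 16 person-hours of Tree Plant fit (value 42) ; 111 remain.
Blood Drive: take in full, 15 person-hours for value 39 ; 96 left.
All 19 person-hours of Cleanup fit (value 26) ; 77 remain.
All 26 person-hours of Food Bank fit (value 35) ; 51 remain.
Tutoring: take in full, 30 person-hours for value 19 ; 21 left.
Only 21 person-hours remain; take 21/30 of Meals for value 14×21/30 = 9.8.
Total value = 209.8.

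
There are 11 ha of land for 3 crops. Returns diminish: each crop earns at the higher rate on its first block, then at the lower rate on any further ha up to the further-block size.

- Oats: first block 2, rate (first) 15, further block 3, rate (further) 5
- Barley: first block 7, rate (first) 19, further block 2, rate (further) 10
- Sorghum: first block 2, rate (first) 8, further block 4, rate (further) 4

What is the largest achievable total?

183

Rank every tier by rate: Barley/tier1 19 > Oats/tier1 15 > Barley/tier2 10 > Sorghum/tier1 8 > Oats/tier2 5 > Sorghum/tier2 4.
Fill Barley tier1 block (7 at 19) → 4 left.
Oats tier1 at 15: fill all 2 → 2 left.
Barley tier2 at 10: fill all 2 → 0 left.
Total = 19×7 + 15×2 + 10×2 = 183.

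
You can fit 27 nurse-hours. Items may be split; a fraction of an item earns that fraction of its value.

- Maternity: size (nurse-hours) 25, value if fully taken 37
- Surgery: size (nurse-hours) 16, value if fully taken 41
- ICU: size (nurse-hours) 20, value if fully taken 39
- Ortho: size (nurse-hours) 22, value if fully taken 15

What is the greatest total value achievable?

Sort by value density: Surgery 41/16≈2.56, ICU 39/20≈1.95, Maternity 37/25≈1.48, Ortho 15/22≈0.682.
Take all of Surgery (16 nurse-hours, value 41) → 11 nurse-hours left.
Only 11 nurse-hours remain; take 11/20 of ICU for value 39×11/20 = 21.45.
Total value = 62.45.

62.45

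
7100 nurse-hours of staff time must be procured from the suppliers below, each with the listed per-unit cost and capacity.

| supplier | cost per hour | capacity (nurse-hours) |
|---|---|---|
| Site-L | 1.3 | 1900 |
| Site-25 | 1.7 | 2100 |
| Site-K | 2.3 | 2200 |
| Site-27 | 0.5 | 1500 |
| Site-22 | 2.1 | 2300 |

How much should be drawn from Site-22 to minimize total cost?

Use suppliers in increasing cost order.
Take 1500 from Site-27 at 0.5 ; need 5600 more.
Site-L (1.3): use full 1900 ; 3700 nurse-hours to go.
Site-25 (1.7): use full 2100 ; 1600 nurse-hours to go.
Site-22 (2.1): take the remaining 1600 ; done.
Site-K: unused.

1600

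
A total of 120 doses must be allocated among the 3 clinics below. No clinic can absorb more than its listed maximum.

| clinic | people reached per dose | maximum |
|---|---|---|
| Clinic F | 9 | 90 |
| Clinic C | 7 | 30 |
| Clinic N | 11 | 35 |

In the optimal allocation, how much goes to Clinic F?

Order the clinics by people reached per dose: Clinic N 11 > Clinic F 9 > Clinic C 7.
Clinic N: +35 to 35 (cap) — 85 left.
Only 85 left; Clinic F takes them to reach 85.

85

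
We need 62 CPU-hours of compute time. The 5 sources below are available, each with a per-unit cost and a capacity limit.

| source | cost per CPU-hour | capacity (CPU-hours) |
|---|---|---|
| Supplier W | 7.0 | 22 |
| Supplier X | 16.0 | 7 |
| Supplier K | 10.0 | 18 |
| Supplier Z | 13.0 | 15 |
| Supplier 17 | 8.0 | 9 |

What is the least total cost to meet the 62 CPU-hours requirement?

Fill from the cheapest source first.
Take 22 from Supplier W at 7.0 → need 40 more.
Supplier 17 (8.0): use full 9 → 31 CPU-hours to go.
Take 18 from Supplier K at 10.0 → need 13 more.
Supplier Z (13.0): take the remaining 13 → done.
Supplier X: unused.
Cost = 22×7.0 + 9×8.0 + 18×10.0 + 13×13.0 = 575.

575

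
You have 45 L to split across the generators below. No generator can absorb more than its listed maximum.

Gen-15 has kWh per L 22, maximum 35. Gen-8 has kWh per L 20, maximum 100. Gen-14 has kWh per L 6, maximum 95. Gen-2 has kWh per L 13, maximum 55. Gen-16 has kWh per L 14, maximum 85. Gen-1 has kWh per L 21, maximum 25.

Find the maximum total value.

Order the generators by kWh per L: Gen-15 22 > Gen-1 21 > Gen-8 20 > Gen-16 14 > Gen-2 13 > Gen-14 6.
Gen-15 takes 35 to reach its cap of 35 — 10 left.
Gen-1 has room for 25 but only 10 remain, so it gets 10.
Total = 22×35 + 21×10 = 980.

980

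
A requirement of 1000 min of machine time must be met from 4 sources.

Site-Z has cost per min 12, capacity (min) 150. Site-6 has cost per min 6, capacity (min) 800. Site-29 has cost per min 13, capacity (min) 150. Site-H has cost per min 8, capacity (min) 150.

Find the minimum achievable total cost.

Use sources in increasing cost order.
Site-6 at 6: take all 800 min → 200 still needed.
Site-H at 8: take all 150 min → 50 still needed.
Site-Z (12): take the remaining 50 → done.
Site-29: unused.
Cost = 800×6 + 150×8 + 50×12 = 6600.

6600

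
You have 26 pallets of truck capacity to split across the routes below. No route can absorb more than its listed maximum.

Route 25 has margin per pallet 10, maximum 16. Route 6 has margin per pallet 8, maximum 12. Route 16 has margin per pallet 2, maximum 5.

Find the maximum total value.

Highest margin per pallet first: Route 25 10 > Route 6 8 > Route 16 2.
Give Route 25 16 to hit its cap of 16 ; 10 left.
Route 6 has room for 12 but only 10 remain, so it gets 10.
Total = 10×16 + 8×10 = 240.

240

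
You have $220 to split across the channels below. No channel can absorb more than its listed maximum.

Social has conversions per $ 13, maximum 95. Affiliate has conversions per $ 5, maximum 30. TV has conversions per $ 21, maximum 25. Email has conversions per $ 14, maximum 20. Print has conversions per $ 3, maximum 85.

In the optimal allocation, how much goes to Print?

50

Order the channels by conversions per $: TV 21 > Email 14 > Social 13 > Affiliate 5 > Print 3.
Give TV 25 to hit its cap of 25 ; 195 left.
Email takes 20 to reach its cap of 20 ; 175 left.
Social: +95 to 95 (cap) ; 80 left.
Affiliate takes 30 to reach its cap of 30 ; 50 left.
Print: +50 (room for 85) → 50. Pool exhausted.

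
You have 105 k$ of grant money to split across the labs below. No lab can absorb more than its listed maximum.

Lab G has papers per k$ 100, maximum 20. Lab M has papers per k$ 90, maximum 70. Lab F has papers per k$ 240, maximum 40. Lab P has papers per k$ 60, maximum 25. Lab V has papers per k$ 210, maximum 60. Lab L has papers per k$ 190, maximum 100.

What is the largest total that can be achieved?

Order the labs by papers per k$: Lab F 240 > Lab V 210 > Lab L 190 > Lab G 100 > Lab M 90 > Lab P 60.
Lab F: +40 to 40 (cap) ; 65 left.
Lab V: +60 to 60 (cap) ; 5 left.
Only 5 left; Lab L takes them to reach 5.
Total = 240×40 + 210×60 + 190×5 = 23150.

23150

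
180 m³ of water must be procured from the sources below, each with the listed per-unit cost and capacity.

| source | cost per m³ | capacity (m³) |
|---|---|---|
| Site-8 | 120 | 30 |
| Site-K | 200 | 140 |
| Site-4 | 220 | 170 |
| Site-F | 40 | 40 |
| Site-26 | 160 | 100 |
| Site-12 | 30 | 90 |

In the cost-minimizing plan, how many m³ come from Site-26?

20

Use sources in increasing cost order.
Take 90 from Site-12 at 30 — need 90 more.
Take 40 from Site-F at 40 — need 50 more.
Site-8 at 120: take all 30 m³ — 20 still needed.
Site-26 (160): take the remaining 20 — done.
Site-K, Site-4: unused.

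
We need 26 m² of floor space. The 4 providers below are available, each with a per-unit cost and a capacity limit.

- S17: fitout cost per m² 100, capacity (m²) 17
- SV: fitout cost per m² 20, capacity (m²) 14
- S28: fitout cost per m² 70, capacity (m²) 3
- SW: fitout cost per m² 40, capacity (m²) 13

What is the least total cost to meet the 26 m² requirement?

Fill from the cheapest provider first.
SV (20): use full 14 → 12 m² to go.
SW at 40: take 12 of its 13 → requirement met.
S28, S17: unused.
Cost = 14×20 + 12×40 = 760.

760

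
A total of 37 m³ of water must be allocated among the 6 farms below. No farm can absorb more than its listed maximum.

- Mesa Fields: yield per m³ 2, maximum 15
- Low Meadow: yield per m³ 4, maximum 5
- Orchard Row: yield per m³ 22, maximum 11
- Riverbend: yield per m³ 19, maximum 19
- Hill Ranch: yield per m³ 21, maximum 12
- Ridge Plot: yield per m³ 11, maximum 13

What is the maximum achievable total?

760

Highest yield per m³ first: Orchard Row 22 > Hill Ranch 21 > Riverbend 19 > Ridge Plot 11 > Low Meadow 4 > Mesa Fields 2.
Give Orchard Row 11 to hit its cap of 11 → 26 left.
Give Hill Ranch 12 to hit its cap of 12 → 14 left.
Only 14 left; Riverbend takes them to reach 14.
Total = 22×11 + 19×14 + 21×12 = 760.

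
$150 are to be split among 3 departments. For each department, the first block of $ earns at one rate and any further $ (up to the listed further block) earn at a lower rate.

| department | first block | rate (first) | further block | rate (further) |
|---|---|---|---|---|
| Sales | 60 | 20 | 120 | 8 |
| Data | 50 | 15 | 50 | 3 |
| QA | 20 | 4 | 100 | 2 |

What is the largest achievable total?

Order all 6 blocks by rate: Sales/tier1 20 > Data/tier1 15 > Sales/tier2 8 > QA/tier1 4 > Data/tier2 3 > QA/tier2 2.
Sales tier1 at 20: fill all 60 → 90 left.
Data/tier1 (15): +50 → 40 left.
40 remain; put them into Sales tier2 at 8.
Total = 20×60 + 15×50 + 8×40 = 2270.

2270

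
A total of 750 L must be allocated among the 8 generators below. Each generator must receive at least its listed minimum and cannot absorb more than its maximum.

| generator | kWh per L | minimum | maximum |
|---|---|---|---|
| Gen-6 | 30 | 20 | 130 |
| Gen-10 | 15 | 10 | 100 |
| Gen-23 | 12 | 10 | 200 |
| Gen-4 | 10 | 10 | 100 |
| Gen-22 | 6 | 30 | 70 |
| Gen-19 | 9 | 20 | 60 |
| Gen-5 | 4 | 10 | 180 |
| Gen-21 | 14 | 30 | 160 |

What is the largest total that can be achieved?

11440

Meeting every minimum uses 20+10+10+10+30+20+10+30 = 140 L, leaving 610.
Rank by kWh per L: Gen-6 30 > Gen-10 15 > Gen-21 14 > Gen-23 12 > Gen-4 10 > Gen-19 9 > Gen-22 6 > Gen-5 4.
Give Gen-6 110 more to hit its cap of 130 — 500 left.
Gen-10: +90 to 100 (cap) — 410 left.
Gen-21: +130 to 160 (cap) — 280 left.
Gen-23: +190 to 200 (cap) — 90 left.
Gen-4: +90 to 100 (cap) — 0 left.
Total = 30×130 + 15×100 + 12×200 + 10×100 + 6×30 + 9×20 + 4×10 + 14×160 = 11440.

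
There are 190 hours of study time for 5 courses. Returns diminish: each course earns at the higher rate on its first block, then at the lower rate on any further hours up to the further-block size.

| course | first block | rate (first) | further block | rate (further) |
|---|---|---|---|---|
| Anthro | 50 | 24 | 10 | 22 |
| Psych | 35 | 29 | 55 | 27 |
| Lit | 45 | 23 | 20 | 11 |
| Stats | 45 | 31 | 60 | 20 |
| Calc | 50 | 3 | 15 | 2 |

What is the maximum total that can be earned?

5210

Order all 10 blocks by rate: Stats/T1 31 > Psych/T1 29 > Psych/T2 27 > Anthro/T1 24 > Lit/T1 23 > Anthro/T2 22 > Stats/T2 20 > Lit/T2 11 > Calc/T1 3 > Calc/T2 2.
Stats/T1 (31): +45 → 145 left.
Psych T1 at 29: fill all 35 → 110 left.
Fill Psych T2 block (55 at 27) → 55 left.
Fill Anthro T1 block (50 at 24) → 5 left.
Lit/T1: +5 of 45 at 23; pool empty.
Total = 31×45 + 29×35 + 27×55 + 24×50 + 23×5 = 5210.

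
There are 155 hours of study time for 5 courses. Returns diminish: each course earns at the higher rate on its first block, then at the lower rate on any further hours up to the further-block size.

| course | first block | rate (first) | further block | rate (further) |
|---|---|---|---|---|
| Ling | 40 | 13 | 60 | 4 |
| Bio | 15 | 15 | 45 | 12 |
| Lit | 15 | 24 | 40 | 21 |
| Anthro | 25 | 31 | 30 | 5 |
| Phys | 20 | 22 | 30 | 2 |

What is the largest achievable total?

Order all 10 blocks by rate: Anthro/first 31 > Lit/first 24 > Phys/first 22 > Lit/second 21 > Bio/first 15 > Ling/first 13 > Bio/second 12 > Anthro/second 5 > Ling/second 4 > Phys/second 2.
Anthro first at 31: fill all 25 → 130 left.
Fill Lit first block (15 at 24) → 115 left.
Phys/first (22): +20 → 95 left.
Lit/second (21): +40 → 55 left.
Bio/first (15): +15 → 40 left.
Ling/first (13): +40 → 0 left.
Total = 31×25 + 24×15 + 22×20 + 21×40 + 15×15 + 13×40 = 3160.

3160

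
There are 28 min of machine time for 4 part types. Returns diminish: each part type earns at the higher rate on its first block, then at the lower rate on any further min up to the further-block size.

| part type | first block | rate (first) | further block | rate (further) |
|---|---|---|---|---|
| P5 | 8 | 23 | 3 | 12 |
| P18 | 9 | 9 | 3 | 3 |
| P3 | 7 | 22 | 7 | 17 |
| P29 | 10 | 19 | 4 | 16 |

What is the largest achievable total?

Rank every tier by rate: P5/first 23 > P3/first 22 > P29/first 19 > P3/second 17 > P29/second 16 > P5/second 12 > P18/first 9 > P18/second 3.
Fill P5 first block (8 at 23) ; 20 left.
Fill P3 first block (7 at 22) ; 13 left.
Fill P29 first block (10 at 19) ; 3 left.
P3 second at 17: only 3 left, fill 3.
Total = 23×8 + 22×7 + 19×10 + 17×3 = 579.

579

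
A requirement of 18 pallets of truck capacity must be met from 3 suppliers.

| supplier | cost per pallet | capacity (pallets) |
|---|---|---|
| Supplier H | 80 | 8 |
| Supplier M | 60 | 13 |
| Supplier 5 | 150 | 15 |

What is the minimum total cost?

Cheapest first:
Supplier M (60): use full 13 — 5 pallets to go.
Supplier H (80): take the remaining 5 — done.
Supplier 5: unused.
Cost = 13×60 + 5×80 = 1180.

1180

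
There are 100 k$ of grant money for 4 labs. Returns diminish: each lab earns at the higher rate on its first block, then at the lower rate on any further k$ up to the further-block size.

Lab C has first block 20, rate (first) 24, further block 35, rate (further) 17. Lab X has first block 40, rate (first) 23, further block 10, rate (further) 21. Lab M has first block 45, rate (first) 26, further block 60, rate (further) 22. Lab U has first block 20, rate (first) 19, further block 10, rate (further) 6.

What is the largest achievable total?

2455

Order all 8 blocks by rate: Lab M/first 26 > Lab C/first 24 > Lab X/first 23 > Lab M/second 22 > Lab X/second 21 > Lab U/first 19 > Lab C/second 17 > Lab U/second 6.
Lab M first at 26: fill all 45 — 55 left.
Lab C/first (24): +20 — 35 left.
Lab X/first: +35 of 40 at 23; pool empty.
Total = 26×45 + 24×20 + 23×35 = 2455.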